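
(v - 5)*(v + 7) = v^2 + 2*v - 35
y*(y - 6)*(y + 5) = y^3 - y^2 - 30*y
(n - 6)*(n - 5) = n^2 - 11*n + 30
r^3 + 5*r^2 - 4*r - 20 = (r - 2)*(r + 2)*(r + 5)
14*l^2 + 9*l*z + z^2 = (2*l + z)*(7*l + z)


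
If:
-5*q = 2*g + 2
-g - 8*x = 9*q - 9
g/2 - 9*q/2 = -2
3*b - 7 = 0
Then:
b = 7/3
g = -38/23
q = 6/23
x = 191/184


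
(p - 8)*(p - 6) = p^2 - 14*p + 48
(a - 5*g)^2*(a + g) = a^3 - 9*a^2*g + 15*a*g^2 + 25*g^3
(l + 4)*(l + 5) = l^2 + 9*l + 20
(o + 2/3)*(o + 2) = o^2 + 8*o/3 + 4/3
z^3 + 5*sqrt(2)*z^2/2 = z^2*(z + 5*sqrt(2)/2)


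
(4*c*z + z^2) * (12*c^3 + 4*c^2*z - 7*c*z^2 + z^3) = 48*c^4*z + 28*c^3*z^2 - 24*c^2*z^3 - 3*c*z^4 + z^5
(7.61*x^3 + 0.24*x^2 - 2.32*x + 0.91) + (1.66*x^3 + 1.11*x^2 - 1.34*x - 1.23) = 9.27*x^3 + 1.35*x^2 - 3.66*x - 0.32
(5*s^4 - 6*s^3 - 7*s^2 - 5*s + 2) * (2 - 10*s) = -50*s^5 + 70*s^4 + 58*s^3 + 36*s^2 - 30*s + 4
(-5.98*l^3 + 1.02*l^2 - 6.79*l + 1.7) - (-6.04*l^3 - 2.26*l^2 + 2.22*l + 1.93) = 0.0599999999999996*l^3 + 3.28*l^2 - 9.01*l - 0.23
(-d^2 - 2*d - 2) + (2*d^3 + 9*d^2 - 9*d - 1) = 2*d^3 + 8*d^2 - 11*d - 3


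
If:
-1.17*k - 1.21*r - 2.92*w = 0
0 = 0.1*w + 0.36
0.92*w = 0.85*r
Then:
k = 13.01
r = -3.90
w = -3.60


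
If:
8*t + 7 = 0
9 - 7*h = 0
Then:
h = 9/7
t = -7/8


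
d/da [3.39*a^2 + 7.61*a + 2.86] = 6.78*a + 7.61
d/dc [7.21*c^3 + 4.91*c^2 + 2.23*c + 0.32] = 21.63*c^2 + 9.82*c + 2.23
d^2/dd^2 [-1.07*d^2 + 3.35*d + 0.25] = -2.14000000000000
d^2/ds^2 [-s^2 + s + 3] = -2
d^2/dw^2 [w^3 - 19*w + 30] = 6*w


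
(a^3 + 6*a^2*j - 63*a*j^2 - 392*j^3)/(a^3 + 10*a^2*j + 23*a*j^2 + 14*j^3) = (a^2 - a*j - 56*j^2)/(a^2 + 3*a*j + 2*j^2)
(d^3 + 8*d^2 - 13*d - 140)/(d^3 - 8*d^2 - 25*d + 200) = (d^2 + 3*d - 28)/(d^2 - 13*d + 40)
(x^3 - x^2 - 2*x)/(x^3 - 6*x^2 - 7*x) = (x - 2)/(x - 7)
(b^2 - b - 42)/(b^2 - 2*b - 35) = (b + 6)/(b + 5)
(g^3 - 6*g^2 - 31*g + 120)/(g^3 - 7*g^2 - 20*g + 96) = (g + 5)/(g + 4)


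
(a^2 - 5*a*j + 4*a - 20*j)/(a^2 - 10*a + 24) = (a^2 - 5*a*j + 4*a - 20*j)/(a^2 - 10*a + 24)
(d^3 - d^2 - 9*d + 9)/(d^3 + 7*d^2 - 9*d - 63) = (d - 1)/(d + 7)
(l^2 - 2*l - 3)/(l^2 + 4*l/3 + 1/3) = 3*(l - 3)/(3*l + 1)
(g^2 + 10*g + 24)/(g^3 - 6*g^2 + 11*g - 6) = (g^2 + 10*g + 24)/(g^3 - 6*g^2 + 11*g - 6)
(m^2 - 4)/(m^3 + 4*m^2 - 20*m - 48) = (m - 2)/(m^2 + 2*m - 24)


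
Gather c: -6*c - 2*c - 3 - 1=-8*c - 4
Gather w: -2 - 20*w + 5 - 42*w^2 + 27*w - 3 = -42*w^2 + 7*w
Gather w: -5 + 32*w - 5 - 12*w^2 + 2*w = -12*w^2 + 34*w - 10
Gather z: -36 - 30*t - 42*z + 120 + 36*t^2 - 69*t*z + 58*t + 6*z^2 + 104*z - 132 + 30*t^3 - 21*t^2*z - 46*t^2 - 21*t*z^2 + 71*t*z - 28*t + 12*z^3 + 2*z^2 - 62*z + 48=30*t^3 - 10*t^2 + 12*z^3 + z^2*(8 - 21*t) + z*(-21*t^2 + 2*t)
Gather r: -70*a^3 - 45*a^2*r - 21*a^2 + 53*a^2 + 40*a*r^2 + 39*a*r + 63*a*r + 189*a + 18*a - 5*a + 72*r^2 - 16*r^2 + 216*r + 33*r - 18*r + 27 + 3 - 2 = -70*a^3 + 32*a^2 + 202*a + r^2*(40*a + 56) + r*(-45*a^2 + 102*a + 231) + 28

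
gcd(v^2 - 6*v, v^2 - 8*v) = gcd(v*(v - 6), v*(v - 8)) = v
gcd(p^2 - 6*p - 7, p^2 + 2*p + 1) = p + 1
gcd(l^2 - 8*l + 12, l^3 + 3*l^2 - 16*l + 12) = l - 2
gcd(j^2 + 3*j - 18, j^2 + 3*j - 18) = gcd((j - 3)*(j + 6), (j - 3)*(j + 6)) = j^2 + 3*j - 18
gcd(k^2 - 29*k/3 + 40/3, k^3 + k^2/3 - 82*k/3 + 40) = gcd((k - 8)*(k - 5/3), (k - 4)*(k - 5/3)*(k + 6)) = k - 5/3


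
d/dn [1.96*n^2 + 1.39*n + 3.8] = 3.92*n + 1.39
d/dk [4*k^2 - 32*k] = 8*k - 32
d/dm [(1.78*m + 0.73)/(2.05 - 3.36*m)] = (20.502048*m - 12.50869)/(3.36*m - 2.05)^3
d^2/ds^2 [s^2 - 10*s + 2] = 2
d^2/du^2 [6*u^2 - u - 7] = 12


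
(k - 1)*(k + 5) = k^2 + 4*k - 5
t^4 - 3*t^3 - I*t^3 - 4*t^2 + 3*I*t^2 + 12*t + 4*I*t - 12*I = (t - 3)*(t - 2)*(t + 2)*(t - I)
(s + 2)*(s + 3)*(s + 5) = s^3 + 10*s^2 + 31*s + 30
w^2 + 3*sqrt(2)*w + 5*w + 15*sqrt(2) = (w + 5)*(w + 3*sqrt(2))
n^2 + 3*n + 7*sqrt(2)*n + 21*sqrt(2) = (n + 3)*(n + 7*sqrt(2))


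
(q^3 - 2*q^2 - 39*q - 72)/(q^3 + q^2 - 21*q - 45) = (q - 8)/(q - 5)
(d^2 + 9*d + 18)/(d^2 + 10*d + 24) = (d + 3)/(d + 4)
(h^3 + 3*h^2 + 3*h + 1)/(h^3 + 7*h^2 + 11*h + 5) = (h + 1)/(h + 5)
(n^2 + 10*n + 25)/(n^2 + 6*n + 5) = (n + 5)/(n + 1)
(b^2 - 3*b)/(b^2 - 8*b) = (b - 3)/(b - 8)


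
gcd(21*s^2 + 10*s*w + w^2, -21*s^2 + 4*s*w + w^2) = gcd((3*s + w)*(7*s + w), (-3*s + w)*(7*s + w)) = 7*s + w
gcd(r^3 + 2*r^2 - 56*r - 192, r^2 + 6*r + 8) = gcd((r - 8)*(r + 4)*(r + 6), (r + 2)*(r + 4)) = r + 4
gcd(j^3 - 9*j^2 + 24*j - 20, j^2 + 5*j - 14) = j - 2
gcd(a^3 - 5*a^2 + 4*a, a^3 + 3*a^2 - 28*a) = a^2 - 4*a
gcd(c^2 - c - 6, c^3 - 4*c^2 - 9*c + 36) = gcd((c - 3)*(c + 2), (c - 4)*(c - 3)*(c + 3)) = c - 3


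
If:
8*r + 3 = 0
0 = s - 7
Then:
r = -3/8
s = 7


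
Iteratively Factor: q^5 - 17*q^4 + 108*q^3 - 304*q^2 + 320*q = (q)*(q^4 - 17*q^3 + 108*q^2 - 304*q + 320) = q*(q - 4)*(q^3 - 13*q^2 + 56*q - 80) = q*(q - 5)*(q - 4)*(q^2 - 8*q + 16) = q*(q - 5)*(q - 4)^2*(q - 4)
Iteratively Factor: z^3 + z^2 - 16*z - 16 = (z - 4)*(z^2 + 5*z + 4) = (z - 4)*(z + 4)*(z + 1)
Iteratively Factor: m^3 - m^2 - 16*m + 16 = (m - 4)*(m^2 + 3*m - 4) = (m - 4)*(m + 4)*(m - 1)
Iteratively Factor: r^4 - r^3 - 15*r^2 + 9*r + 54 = (r + 3)*(r^3 - 4*r^2 - 3*r + 18) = (r - 3)*(r + 3)*(r^2 - r - 6) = (r - 3)*(r + 2)*(r + 3)*(r - 3)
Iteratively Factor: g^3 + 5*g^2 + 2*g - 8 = (g + 2)*(g^2 + 3*g - 4) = (g - 1)*(g + 2)*(g + 4)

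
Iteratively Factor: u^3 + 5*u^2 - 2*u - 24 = (u + 4)*(u^2 + u - 6) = (u + 3)*(u + 4)*(u - 2)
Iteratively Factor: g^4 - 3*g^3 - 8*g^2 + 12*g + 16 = (g + 1)*(g^3 - 4*g^2 - 4*g + 16) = (g - 4)*(g + 1)*(g^2 - 4) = (g - 4)*(g - 2)*(g + 1)*(g + 2)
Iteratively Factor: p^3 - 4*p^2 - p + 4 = (p + 1)*(p^2 - 5*p + 4) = (p - 1)*(p + 1)*(p - 4)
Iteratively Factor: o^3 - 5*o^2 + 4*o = (o)*(o^2 - 5*o + 4) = o*(o - 4)*(o - 1)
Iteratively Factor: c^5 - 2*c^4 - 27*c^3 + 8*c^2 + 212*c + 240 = (c - 5)*(c^4 + 3*c^3 - 12*c^2 - 52*c - 48) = (c - 5)*(c - 4)*(c^3 + 7*c^2 + 16*c + 12) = (c - 5)*(c - 4)*(c + 2)*(c^2 + 5*c + 6) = (c - 5)*(c - 4)*(c + 2)*(c + 3)*(c + 2)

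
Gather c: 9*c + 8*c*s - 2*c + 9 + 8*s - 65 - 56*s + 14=c*(8*s + 7) - 48*s - 42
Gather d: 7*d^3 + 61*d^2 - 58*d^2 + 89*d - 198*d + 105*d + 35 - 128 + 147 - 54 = 7*d^3 + 3*d^2 - 4*d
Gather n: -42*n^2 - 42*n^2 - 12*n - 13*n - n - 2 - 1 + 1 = -84*n^2 - 26*n - 2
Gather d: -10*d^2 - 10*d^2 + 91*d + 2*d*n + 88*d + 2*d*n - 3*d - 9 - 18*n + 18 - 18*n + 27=-20*d^2 + d*(4*n + 176) - 36*n + 36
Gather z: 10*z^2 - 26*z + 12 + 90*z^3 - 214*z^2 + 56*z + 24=90*z^3 - 204*z^2 + 30*z + 36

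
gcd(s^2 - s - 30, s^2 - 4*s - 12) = s - 6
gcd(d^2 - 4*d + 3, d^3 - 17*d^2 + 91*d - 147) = d - 3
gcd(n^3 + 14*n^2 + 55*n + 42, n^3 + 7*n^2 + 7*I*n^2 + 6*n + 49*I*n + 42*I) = n^2 + 7*n + 6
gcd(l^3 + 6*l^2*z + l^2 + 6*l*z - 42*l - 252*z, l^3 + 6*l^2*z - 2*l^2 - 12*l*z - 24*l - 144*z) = l^2 + 6*l*z - 6*l - 36*z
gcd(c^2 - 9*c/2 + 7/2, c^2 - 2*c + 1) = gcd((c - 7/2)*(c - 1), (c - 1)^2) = c - 1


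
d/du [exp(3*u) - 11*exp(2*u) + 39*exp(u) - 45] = (3*exp(2*u) - 22*exp(u) + 39)*exp(u)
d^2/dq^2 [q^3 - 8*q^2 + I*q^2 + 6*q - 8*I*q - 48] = 6*q - 16 + 2*I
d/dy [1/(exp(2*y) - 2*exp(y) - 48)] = 2*(1 - exp(y))*exp(y)/(-exp(2*y) + 2*exp(y) + 48)^2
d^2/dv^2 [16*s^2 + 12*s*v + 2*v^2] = 4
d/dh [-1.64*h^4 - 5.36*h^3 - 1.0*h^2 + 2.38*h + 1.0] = -6.56*h^3 - 16.08*h^2 - 2.0*h + 2.38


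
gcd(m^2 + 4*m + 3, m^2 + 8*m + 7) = m + 1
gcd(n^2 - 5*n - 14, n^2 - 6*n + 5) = 1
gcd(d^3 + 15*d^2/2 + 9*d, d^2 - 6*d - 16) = 1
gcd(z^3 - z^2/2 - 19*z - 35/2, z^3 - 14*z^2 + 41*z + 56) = z + 1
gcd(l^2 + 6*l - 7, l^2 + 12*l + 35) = l + 7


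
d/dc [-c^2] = -2*c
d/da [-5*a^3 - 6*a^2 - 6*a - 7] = -15*a^2 - 12*a - 6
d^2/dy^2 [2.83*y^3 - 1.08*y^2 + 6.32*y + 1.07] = 16.98*y - 2.16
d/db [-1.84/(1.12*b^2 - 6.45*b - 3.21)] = (4.1216*b - 11.868)/(-1.12*b^2 + 6.45*b + 3.21)^2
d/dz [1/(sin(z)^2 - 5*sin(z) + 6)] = (5 - 2*sin(z))*cos(z)/(sin(z)^2 - 5*sin(z) + 6)^2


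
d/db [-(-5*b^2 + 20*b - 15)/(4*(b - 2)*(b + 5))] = 5*(7*b^2 - 26*b + 31)/(4*(b^4 + 6*b^3 - 11*b^2 - 60*b + 100))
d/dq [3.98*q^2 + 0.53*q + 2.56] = 7.96*q + 0.53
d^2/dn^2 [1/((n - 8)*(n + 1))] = 2*((n - 8)^2 + (n - 8)*(n + 1) + (n + 1)^2)/((n - 8)^3*(n + 1)^3)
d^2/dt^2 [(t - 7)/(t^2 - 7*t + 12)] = 2*((14 - 3*t)*(t^2 - 7*t + 12) + (t - 7)*(2*t - 7)^2)/(t^2 - 7*t + 12)^3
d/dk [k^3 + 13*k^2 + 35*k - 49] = 3*k^2 + 26*k + 35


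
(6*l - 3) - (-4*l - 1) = 10*l - 2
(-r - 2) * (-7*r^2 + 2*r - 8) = 7*r^3 + 12*r^2 + 4*r + 16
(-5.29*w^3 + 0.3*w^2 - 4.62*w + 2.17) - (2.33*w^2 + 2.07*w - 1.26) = -5.29*w^3 - 2.03*w^2 - 6.69*w + 3.43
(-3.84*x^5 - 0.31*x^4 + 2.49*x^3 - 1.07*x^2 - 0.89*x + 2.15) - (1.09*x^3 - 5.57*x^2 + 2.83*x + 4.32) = -3.84*x^5 - 0.31*x^4 + 1.4*x^3 + 4.5*x^2 - 3.72*x - 2.17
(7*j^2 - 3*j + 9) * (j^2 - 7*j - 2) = 7*j^4 - 52*j^3 + 16*j^2 - 57*j - 18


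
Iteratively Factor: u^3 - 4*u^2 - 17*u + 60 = (u - 5)*(u^2 + u - 12) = (u - 5)*(u + 4)*(u - 3)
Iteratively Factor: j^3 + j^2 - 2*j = (j + 2)*(j^2 - j) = (j - 1)*(j + 2)*(j)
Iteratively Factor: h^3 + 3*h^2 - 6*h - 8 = (h + 1)*(h^2 + 2*h - 8) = (h - 2)*(h + 1)*(h + 4)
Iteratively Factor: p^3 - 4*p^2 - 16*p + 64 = (p - 4)*(p^2 - 16) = (p - 4)*(p + 4)*(p - 4)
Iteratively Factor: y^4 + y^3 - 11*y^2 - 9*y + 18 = (y - 1)*(y^3 + 2*y^2 - 9*y - 18) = (y - 3)*(y - 1)*(y^2 + 5*y + 6) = (y - 3)*(y - 1)*(y + 3)*(y + 2)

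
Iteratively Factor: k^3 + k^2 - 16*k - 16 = (k + 4)*(k^2 - 3*k - 4) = (k + 1)*(k + 4)*(k - 4)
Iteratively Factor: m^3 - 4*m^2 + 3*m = (m - 3)*(m^2 - m) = (m - 3)*(m - 1)*(m)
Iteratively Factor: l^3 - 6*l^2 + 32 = (l - 4)*(l^2 - 2*l - 8) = (l - 4)*(l + 2)*(l - 4)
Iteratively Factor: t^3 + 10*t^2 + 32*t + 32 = (t + 4)*(t^2 + 6*t + 8) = (t + 4)^2*(t + 2)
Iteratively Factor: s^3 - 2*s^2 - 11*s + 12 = (s - 4)*(s^2 + 2*s - 3) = (s - 4)*(s + 3)*(s - 1)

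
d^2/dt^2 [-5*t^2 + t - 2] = -10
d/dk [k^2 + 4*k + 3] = 2*k + 4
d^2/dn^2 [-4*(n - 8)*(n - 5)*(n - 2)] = 120 - 24*n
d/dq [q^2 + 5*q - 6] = 2*q + 5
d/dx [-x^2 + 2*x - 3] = 2 - 2*x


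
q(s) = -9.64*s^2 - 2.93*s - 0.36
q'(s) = -19.28*s - 2.93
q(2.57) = -71.56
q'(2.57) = -52.48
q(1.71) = -33.56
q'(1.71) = -35.90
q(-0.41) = -0.78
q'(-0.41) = 4.97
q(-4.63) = -193.45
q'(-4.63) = 86.34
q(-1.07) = -8.26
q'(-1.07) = 17.70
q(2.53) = -69.48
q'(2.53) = -51.71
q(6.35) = -407.67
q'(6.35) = -125.36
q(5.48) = -305.91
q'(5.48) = -108.58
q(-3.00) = -78.33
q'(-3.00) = 54.91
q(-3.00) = -78.33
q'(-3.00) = 54.91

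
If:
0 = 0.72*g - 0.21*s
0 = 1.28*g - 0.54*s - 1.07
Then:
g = -1.87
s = -6.42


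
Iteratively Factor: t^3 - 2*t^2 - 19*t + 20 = (t + 4)*(t^2 - 6*t + 5) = (t - 1)*(t + 4)*(t - 5)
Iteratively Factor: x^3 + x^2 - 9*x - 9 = (x + 3)*(x^2 - 2*x - 3) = (x - 3)*(x + 3)*(x + 1)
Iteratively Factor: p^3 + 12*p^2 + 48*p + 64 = (p + 4)*(p^2 + 8*p + 16) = (p + 4)^2*(p + 4)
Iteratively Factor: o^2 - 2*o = (o - 2)*(o)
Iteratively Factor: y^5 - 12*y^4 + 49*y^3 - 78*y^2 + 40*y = (y - 1)*(y^4 - 11*y^3 + 38*y^2 - 40*y) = y*(y - 1)*(y^3 - 11*y^2 + 38*y - 40) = y*(y - 2)*(y - 1)*(y^2 - 9*y + 20) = y*(y - 5)*(y - 2)*(y - 1)*(y - 4)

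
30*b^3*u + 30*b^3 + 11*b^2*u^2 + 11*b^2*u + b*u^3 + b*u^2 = (5*b + u)*(6*b + u)*(b*u + b)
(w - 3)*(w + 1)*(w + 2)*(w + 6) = w^4 + 6*w^3 - 7*w^2 - 48*w - 36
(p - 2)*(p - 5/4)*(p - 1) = p^3 - 17*p^2/4 + 23*p/4 - 5/2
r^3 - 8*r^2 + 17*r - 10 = (r - 5)*(r - 2)*(r - 1)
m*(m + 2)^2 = m^3 + 4*m^2 + 4*m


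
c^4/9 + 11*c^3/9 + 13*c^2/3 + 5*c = c*(c/3 + 1)^2*(c + 5)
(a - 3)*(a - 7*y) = a^2 - 7*a*y - 3*a + 21*y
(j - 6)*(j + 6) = j^2 - 36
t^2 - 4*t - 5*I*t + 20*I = (t - 4)*(t - 5*I)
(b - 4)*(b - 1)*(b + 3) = b^3 - 2*b^2 - 11*b + 12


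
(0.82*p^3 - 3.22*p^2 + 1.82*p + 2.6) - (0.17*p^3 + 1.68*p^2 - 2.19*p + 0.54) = 0.65*p^3 - 4.9*p^2 + 4.01*p + 2.06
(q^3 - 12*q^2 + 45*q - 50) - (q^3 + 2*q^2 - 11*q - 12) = -14*q^2 + 56*q - 38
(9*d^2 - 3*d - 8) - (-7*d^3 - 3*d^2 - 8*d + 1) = 7*d^3 + 12*d^2 + 5*d - 9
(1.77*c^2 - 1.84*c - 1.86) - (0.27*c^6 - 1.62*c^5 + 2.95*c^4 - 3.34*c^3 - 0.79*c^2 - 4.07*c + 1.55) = -0.27*c^6 + 1.62*c^5 - 2.95*c^4 + 3.34*c^3 + 2.56*c^2 + 2.23*c - 3.41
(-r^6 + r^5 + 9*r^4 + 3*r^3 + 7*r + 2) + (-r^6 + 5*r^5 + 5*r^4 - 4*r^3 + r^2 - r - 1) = -2*r^6 + 6*r^5 + 14*r^4 - r^3 + r^2 + 6*r + 1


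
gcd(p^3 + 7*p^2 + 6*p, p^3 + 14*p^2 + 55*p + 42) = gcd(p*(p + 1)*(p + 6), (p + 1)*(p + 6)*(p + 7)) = p^2 + 7*p + 6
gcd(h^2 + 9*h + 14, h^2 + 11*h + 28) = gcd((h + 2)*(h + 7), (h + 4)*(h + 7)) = h + 7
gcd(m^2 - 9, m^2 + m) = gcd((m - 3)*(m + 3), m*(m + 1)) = 1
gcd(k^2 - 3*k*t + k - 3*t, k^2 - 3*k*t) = -k + 3*t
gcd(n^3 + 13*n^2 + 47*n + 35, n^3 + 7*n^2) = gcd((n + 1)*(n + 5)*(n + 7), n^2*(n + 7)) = n + 7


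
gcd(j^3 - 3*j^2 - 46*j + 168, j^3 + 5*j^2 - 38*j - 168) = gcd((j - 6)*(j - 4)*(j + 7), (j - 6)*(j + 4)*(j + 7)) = j^2 + j - 42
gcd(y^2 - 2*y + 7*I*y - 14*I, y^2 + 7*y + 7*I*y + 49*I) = y + 7*I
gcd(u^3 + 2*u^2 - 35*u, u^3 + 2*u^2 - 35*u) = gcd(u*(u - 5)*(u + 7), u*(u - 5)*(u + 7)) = u^3 + 2*u^2 - 35*u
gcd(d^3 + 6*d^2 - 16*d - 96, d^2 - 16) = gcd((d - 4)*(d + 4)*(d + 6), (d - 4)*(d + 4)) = d^2 - 16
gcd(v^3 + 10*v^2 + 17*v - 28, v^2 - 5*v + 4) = v - 1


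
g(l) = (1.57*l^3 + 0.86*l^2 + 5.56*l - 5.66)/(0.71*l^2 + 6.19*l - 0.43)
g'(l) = (-1.42*l - 6.19)*(1.57*l^3 + 0.86*l^2 + 5.56*l - 5.66)/(0.71*l^2 + 6.19*l - 0.43)^2 + (4.71*l^2 + 1.72*l + 5.56)/(0.71*l^2 + 6.19*l - 0.43) = (1.1147*l^4 + 19.4366*l^3 - 0.649499999999998*l^2 + 7.2976*l + 32.6446)/(0.5041*l^4 + 8.7898*l^3 + 37.7055*l^2 - 5.3234*l + 0.1849)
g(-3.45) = 5.93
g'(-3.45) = -3.60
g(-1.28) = 2.04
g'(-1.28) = -0.30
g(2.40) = 1.85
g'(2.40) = 1.03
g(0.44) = -1.20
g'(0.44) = 6.33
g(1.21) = 0.63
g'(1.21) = 1.18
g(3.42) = 2.97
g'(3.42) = 1.16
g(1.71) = 1.16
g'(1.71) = 1.00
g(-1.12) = 2.01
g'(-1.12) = -0.05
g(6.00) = 6.39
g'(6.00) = 1.47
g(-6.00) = 28.91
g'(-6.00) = -19.33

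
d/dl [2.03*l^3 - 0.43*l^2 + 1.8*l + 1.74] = 6.09*l^2 - 0.86*l + 1.8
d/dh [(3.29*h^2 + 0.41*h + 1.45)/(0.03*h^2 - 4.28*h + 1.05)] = (-14.0935*h^2 + 6.822*h + 6.6365)/(0.0009*h^4 - 0.2568*h^3 + 18.3814*h^2 - 8.988*h + 1.1025)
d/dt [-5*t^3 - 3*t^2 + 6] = 3*t*(-5*t - 2)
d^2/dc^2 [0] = 0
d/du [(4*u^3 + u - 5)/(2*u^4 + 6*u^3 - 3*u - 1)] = ((12*u^2 + 1)*(2*u^4 + 6*u^3 - 3*u - 1) - (4*u^3 + u - 5)*(8*u^3 + 18*u^2 - 3))/(2*u^4 + 6*u^3 - 3*u - 1)^2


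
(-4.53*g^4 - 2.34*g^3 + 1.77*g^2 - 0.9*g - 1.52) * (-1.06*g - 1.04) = 4.8018*g^5 + 7.1916*g^4 + 0.5574*g^3 - 0.8868*g^2 + 2.5472*g + 1.5808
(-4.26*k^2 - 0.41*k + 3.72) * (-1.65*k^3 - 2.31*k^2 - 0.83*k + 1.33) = 7.029*k^5 + 10.5171*k^4 - 1.6551*k^3 - 13.9187*k^2 - 3.6329*k + 4.9476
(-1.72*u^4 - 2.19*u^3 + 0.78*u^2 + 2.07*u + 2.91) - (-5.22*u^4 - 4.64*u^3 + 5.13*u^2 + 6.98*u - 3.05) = 3.5*u^4 + 2.45*u^3 - 4.35*u^2 - 4.91*u + 5.96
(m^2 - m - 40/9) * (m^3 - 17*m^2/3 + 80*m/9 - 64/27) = m^5 - 20*m^4/3 + 91*m^3/9 + 376*m^2/27 - 3008*m/81 + 2560/243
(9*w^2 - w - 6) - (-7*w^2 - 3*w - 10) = 16*w^2 + 2*w + 4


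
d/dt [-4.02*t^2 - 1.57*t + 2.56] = -8.04*t - 1.57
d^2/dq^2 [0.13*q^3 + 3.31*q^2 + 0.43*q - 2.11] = 0.78*q + 6.62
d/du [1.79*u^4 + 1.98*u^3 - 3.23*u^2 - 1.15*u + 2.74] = 7.16*u^3 + 5.94*u^2 - 6.46*u - 1.15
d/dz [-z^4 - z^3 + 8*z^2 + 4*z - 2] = -4*z^3 - 3*z^2 + 16*z + 4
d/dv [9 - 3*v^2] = -6*v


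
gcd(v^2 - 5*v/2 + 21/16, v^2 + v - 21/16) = v - 3/4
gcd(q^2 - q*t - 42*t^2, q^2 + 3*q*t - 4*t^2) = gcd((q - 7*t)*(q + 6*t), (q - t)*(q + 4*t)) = 1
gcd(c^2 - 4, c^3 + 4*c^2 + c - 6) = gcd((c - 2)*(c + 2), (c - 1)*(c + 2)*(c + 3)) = c + 2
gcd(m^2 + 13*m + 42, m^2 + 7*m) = m + 7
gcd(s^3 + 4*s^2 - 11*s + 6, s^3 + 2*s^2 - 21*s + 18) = s^2 + 5*s - 6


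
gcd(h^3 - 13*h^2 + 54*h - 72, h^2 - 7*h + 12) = h^2 - 7*h + 12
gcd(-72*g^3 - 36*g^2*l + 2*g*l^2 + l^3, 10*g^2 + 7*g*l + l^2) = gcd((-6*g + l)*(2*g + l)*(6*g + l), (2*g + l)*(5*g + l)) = 2*g + l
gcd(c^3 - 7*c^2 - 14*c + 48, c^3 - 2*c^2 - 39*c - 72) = c^2 - 5*c - 24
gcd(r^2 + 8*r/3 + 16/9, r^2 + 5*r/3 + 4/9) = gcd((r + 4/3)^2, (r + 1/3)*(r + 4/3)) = r + 4/3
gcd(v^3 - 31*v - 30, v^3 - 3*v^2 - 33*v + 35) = v + 5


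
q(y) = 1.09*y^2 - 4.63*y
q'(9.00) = 14.99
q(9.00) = 46.62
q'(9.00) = 14.99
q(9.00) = 46.62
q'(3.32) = 2.61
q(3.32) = -3.36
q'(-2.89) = -10.93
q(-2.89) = 22.48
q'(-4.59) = -14.64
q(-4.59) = 44.22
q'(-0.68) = -6.11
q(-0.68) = 3.65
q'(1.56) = -1.23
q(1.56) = -4.57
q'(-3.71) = -12.72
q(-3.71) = 32.18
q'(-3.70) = -12.70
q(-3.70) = 32.05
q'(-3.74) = -12.78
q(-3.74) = 32.56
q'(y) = 2.18*y - 4.63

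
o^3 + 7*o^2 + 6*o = o*(o + 1)*(o + 6)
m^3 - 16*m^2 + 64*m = m*(m - 8)^2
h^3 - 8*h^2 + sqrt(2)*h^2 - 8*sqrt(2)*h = h*(h - 8)*(h + sqrt(2))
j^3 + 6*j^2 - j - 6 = (j - 1)*(j + 1)*(j + 6)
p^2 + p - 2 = (p - 1)*(p + 2)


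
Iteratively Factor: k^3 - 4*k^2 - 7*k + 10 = (k + 2)*(k^2 - 6*k + 5) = (k - 1)*(k + 2)*(k - 5)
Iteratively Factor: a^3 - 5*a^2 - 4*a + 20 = (a - 2)*(a^2 - 3*a - 10) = (a - 5)*(a - 2)*(a + 2)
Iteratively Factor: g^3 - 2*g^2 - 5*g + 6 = (g - 3)*(g^2 + g - 2) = (g - 3)*(g - 1)*(g + 2)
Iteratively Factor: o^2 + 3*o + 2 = (o + 2)*(o + 1)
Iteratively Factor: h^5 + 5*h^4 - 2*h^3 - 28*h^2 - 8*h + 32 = (h - 2)*(h^4 + 7*h^3 + 12*h^2 - 4*h - 16) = (h - 2)*(h + 2)*(h^3 + 5*h^2 + 2*h - 8) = (h - 2)*(h + 2)^2*(h^2 + 3*h - 4) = (h - 2)*(h + 2)^2*(h + 4)*(h - 1)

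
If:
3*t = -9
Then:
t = -3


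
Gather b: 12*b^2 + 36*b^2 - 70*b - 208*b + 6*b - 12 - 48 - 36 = 48*b^2 - 272*b - 96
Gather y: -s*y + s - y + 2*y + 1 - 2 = s + y*(1 - s) - 1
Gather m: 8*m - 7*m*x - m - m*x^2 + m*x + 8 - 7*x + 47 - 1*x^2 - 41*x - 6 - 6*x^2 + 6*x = m*(-x^2 - 6*x + 7) - 7*x^2 - 42*x + 49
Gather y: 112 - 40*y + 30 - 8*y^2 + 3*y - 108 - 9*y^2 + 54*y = -17*y^2 + 17*y + 34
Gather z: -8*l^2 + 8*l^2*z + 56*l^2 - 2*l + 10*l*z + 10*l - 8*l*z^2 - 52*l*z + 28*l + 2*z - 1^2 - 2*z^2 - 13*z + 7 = 48*l^2 + 36*l + z^2*(-8*l - 2) + z*(8*l^2 - 42*l - 11) + 6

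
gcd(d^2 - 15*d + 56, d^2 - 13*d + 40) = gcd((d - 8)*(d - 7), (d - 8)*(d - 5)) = d - 8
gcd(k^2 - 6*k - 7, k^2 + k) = k + 1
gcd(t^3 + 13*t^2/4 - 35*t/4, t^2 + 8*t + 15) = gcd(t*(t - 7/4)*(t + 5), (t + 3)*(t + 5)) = t + 5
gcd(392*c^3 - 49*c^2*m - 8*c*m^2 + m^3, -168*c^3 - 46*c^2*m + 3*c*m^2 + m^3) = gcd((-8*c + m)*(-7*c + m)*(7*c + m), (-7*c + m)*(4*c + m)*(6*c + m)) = 7*c - m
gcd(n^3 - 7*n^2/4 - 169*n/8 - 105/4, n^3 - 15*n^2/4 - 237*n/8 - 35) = n^2 + 17*n/4 + 35/8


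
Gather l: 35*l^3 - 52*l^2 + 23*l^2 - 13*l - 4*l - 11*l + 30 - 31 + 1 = 35*l^3 - 29*l^2 - 28*l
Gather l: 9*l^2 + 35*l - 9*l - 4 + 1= 9*l^2 + 26*l - 3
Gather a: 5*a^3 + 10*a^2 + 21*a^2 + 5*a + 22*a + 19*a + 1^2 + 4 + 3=5*a^3 + 31*a^2 + 46*a + 8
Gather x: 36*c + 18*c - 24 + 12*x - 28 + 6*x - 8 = 54*c + 18*x - 60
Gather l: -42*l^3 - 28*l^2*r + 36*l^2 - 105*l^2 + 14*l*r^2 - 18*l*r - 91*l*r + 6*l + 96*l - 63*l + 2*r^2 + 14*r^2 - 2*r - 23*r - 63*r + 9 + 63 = -42*l^3 + l^2*(-28*r - 69) + l*(14*r^2 - 109*r + 39) + 16*r^2 - 88*r + 72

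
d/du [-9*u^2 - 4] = -18*u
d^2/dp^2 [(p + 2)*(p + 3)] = 2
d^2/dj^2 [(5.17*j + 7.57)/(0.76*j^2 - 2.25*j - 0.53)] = ((11.7586 - 23.5752*j)*(-0.76*j^2 + 2.25*j + 0.53) - (1.52*j - 2.25)*(3.04*j - 4.5)*(5.17*j + 7.57))/(-0.76*j^2 + 2.25*j + 0.53)^3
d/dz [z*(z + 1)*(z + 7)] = 3*z^2 + 16*z + 7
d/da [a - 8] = 1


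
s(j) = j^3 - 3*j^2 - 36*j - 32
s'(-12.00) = 468.00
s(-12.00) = -1760.00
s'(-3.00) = 9.00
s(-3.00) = 22.00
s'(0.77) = -38.84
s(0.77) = -61.04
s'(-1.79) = -15.65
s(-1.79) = 17.09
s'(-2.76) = 3.41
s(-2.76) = 23.48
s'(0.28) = -37.44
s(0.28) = -42.29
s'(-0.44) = -32.78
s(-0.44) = -16.83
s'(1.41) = -38.50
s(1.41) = -85.92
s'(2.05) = -35.69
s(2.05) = -109.79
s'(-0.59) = -31.42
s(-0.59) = -12.01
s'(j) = 3*j^2 - 6*j - 36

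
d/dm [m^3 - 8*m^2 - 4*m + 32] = 3*m^2 - 16*m - 4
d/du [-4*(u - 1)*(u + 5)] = -8*u - 16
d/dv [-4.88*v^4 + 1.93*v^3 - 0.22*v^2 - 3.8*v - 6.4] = -19.52*v^3 + 5.79*v^2 - 0.44*v - 3.8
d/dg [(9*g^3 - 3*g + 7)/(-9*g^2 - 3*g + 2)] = 3*(-27*g^4 - 18*g^3 + 9*g^2 + 42*g + 5)/(81*g^4 + 54*g^3 - 27*g^2 - 12*g + 4)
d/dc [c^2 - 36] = 2*c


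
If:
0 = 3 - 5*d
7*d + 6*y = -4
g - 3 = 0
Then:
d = 3/5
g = 3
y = -41/30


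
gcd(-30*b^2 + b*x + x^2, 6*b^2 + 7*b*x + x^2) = 6*b + x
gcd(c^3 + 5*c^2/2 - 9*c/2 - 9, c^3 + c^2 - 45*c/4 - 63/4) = c^2 + 9*c/2 + 9/2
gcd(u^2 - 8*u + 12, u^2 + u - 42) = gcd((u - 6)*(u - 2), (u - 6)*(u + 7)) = u - 6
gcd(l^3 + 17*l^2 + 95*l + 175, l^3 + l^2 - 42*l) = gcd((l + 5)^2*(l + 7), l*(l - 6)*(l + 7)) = l + 7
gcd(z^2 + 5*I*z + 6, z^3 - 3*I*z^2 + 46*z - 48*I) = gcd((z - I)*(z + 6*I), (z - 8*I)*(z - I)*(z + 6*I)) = z^2 + 5*I*z + 6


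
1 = 1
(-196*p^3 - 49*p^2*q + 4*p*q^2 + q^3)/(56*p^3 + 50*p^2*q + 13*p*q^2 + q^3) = (-7*p + q)/(2*p + q)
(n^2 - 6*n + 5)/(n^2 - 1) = (n - 5)/(n + 1)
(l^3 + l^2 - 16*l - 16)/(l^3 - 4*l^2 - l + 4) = (l + 4)/(l - 1)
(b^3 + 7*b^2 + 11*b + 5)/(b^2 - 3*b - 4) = (b^2 + 6*b + 5)/(b - 4)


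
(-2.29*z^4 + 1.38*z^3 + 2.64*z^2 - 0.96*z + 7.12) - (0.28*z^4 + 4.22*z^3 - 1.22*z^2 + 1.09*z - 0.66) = -2.57*z^4 - 2.84*z^3 + 3.86*z^2 - 2.05*z + 7.78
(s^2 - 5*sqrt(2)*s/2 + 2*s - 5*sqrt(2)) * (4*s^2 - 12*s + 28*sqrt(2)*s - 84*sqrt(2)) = 4*s^4 - 4*s^3 + 18*sqrt(2)*s^3 - 164*s^2 - 18*sqrt(2)*s^2 - 108*sqrt(2)*s + 140*s + 840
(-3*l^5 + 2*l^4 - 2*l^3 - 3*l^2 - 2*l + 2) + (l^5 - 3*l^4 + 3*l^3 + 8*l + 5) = -2*l^5 - l^4 + l^3 - 3*l^2 + 6*l + 7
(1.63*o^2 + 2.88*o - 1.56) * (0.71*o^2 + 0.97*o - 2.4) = 1.1573*o^4 + 3.6259*o^3 - 2.226*o^2 - 8.4252*o + 3.744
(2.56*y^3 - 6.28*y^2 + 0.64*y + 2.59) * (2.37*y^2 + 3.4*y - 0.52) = 6.0672*y^5 - 6.1796*y^4 - 21.1664*y^3 + 11.5799*y^2 + 8.4732*y - 1.3468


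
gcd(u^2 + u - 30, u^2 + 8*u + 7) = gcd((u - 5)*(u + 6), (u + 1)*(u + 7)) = 1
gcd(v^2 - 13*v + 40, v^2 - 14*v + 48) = v - 8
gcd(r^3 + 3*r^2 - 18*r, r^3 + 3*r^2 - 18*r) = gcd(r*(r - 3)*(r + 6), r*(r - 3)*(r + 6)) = r^3 + 3*r^2 - 18*r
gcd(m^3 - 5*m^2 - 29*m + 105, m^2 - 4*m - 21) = m - 7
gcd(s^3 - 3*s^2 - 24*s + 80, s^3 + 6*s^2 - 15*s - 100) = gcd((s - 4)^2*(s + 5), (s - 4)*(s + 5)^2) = s^2 + s - 20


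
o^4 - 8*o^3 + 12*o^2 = o^2*(o - 6)*(o - 2)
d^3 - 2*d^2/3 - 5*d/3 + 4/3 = (d - 1)^2*(d + 4/3)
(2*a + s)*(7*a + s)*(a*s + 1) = 14*a^3*s + 9*a^2*s^2 + 14*a^2 + a*s^3 + 9*a*s + s^2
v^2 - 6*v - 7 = (v - 7)*(v + 1)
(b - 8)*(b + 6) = b^2 - 2*b - 48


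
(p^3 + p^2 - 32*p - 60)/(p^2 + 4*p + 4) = (p^2 - p - 30)/(p + 2)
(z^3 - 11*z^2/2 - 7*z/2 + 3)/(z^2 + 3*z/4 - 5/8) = 4*(z^2 - 5*z - 6)/(4*z + 5)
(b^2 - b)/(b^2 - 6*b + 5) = b/(b - 5)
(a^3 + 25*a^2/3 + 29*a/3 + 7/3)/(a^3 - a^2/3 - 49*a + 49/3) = (3*a^2 + 4*a + 1)/(3*a^2 - 22*a + 7)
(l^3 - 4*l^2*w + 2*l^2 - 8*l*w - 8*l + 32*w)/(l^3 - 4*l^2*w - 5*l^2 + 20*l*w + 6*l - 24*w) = (l + 4)/(l - 3)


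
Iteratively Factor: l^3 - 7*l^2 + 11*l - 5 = (l - 5)*(l^2 - 2*l + 1) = (l - 5)*(l - 1)*(l - 1)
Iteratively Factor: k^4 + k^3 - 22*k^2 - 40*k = (k + 2)*(k^3 - k^2 - 20*k) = (k - 5)*(k + 2)*(k^2 + 4*k) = (k - 5)*(k + 2)*(k + 4)*(k)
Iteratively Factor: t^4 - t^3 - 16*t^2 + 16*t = (t - 4)*(t^3 + 3*t^2 - 4*t) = t*(t - 4)*(t^2 + 3*t - 4) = t*(t - 4)*(t - 1)*(t + 4)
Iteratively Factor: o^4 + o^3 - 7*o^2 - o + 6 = (o + 1)*(o^3 - 7*o + 6) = (o - 1)*(o + 1)*(o^2 + o - 6) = (o - 2)*(o - 1)*(o + 1)*(o + 3)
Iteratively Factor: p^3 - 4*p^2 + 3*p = (p - 1)*(p^2 - 3*p) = p*(p - 1)*(p - 3)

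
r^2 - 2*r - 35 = (r - 7)*(r + 5)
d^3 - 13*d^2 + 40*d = d*(d - 8)*(d - 5)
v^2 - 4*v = v*(v - 4)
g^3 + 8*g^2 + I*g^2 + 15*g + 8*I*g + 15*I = (g + 3)*(g + 5)*(g + I)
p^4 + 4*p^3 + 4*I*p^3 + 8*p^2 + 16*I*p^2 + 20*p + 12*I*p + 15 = (p + 1)*(p + 3)*(p - I)*(p + 5*I)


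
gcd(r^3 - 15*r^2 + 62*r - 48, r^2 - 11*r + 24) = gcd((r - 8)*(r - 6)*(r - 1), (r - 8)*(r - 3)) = r - 8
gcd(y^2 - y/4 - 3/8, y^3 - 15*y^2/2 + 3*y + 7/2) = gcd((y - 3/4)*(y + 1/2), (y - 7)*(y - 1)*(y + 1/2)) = y + 1/2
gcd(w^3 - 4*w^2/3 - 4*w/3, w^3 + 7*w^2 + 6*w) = w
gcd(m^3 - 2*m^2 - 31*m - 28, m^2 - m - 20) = m + 4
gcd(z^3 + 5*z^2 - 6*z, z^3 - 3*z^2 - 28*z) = z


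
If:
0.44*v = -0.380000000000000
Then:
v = -0.86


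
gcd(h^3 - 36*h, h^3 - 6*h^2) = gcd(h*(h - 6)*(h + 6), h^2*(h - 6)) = h^2 - 6*h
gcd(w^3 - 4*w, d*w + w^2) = w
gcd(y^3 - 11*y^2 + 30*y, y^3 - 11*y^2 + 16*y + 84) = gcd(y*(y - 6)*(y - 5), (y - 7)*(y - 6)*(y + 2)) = y - 6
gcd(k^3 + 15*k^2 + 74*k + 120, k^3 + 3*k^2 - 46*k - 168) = k^2 + 10*k + 24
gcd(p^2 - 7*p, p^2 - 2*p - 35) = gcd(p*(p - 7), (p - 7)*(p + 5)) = p - 7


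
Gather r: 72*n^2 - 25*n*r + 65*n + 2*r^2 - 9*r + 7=72*n^2 + 65*n + 2*r^2 + r*(-25*n - 9) + 7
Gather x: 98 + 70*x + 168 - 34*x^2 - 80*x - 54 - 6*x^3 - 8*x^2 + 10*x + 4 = -6*x^3 - 42*x^2 + 216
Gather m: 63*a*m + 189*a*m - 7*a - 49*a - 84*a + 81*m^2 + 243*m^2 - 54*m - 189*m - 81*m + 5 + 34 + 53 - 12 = -140*a + 324*m^2 + m*(252*a - 324) + 80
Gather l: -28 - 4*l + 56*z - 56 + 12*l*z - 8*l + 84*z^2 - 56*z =l*(12*z - 12) + 84*z^2 - 84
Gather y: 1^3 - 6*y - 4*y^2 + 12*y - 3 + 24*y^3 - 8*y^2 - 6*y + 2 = 24*y^3 - 12*y^2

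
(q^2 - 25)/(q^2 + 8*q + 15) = (q - 5)/(q + 3)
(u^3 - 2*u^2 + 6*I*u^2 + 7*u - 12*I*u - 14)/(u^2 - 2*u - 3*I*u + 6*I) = (u^2 + 6*I*u + 7)/(u - 3*I)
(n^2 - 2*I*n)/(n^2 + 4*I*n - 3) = n*(n - 2*I)/(n^2 + 4*I*n - 3)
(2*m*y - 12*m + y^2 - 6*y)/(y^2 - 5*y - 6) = (2*m + y)/(y + 1)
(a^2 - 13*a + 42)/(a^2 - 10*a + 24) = (a - 7)/(a - 4)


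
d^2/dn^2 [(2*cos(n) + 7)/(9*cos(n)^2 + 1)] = (-2268*(1 - cos(n)^2)^2 - 162*cos(n)^5 + 432*cos(n)^3 - 882*cos(n)^2 - 110*cos(n) + 2142)/(9*cos(n)^2 + 1)^3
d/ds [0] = 0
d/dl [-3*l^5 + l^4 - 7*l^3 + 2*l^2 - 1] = l*(-15*l^3 + 4*l^2 - 21*l + 4)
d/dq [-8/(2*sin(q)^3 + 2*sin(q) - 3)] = 16*(7*cos(q) - 3*cos(3*q))/(7*sin(q) - sin(3*q) - 6)^2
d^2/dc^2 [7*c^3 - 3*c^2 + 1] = 42*c - 6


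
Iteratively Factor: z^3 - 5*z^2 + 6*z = (z - 2)*(z^2 - 3*z) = (z - 3)*(z - 2)*(z)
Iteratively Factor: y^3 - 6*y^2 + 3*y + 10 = (y + 1)*(y^2 - 7*y + 10) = (y - 5)*(y + 1)*(y - 2)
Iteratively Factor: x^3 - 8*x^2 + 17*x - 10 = (x - 5)*(x^2 - 3*x + 2) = (x - 5)*(x - 1)*(x - 2)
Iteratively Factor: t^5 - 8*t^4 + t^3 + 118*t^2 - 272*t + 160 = (t - 5)*(t^4 - 3*t^3 - 14*t^2 + 48*t - 32) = (t - 5)*(t - 1)*(t^3 - 2*t^2 - 16*t + 32) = (t - 5)*(t - 1)*(t + 4)*(t^2 - 6*t + 8) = (t - 5)*(t - 2)*(t - 1)*(t + 4)*(t - 4)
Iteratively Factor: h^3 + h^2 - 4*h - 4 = (h - 2)*(h^2 + 3*h + 2) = (h - 2)*(h + 1)*(h + 2)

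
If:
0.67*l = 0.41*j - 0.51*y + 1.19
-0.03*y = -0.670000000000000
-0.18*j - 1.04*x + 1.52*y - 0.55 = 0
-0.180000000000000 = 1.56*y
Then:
No Solution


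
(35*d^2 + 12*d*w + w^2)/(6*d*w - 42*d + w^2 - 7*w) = (35*d^2 + 12*d*w + w^2)/(6*d*w - 42*d + w^2 - 7*w)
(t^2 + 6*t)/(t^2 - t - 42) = t/(t - 7)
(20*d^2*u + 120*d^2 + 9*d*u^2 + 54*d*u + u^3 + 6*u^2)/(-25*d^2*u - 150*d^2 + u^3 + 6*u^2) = (4*d + u)/(-5*d + u)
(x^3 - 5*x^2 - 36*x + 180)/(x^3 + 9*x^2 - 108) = (x^2 - 11*x + 30)/(x^2 + 3*x - 18)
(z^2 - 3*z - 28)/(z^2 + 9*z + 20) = (z - 7)/(z + 5)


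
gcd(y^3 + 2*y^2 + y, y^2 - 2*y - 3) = y + 1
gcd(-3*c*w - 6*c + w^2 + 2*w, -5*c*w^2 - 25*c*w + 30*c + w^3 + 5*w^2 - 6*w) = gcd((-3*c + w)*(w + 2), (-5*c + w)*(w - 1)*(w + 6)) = 1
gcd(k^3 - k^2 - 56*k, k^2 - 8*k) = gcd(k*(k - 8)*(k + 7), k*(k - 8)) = k^2 - 8*k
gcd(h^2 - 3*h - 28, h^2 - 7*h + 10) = 1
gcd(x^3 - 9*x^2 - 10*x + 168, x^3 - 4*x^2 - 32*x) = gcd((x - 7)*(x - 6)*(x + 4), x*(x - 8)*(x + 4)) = x + 4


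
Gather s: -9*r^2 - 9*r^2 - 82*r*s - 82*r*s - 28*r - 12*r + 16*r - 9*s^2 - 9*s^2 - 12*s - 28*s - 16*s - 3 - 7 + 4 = -18*r^2 - 24*r - 18*s^2 + s*(-164*r - 56) - 6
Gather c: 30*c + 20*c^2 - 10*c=20*c^2 + 20*c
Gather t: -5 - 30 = -35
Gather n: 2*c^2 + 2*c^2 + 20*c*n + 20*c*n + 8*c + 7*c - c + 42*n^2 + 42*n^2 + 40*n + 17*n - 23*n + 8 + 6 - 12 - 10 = 4*c^2 + 14*c + 84*n^2 + n*(40*c + 34) - 8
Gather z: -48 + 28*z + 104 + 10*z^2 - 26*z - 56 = 10*z^2 + 2*z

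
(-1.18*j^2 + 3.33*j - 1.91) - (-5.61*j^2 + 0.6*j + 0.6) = 4.43*j^2 + 2.73*j - 2.51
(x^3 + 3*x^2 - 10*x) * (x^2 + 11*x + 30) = x^5 + 14*x^4 + 53*x^3 - 20*x^2 - 300*x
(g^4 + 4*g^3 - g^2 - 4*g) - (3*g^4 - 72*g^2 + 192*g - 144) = -2*g^4 + 4*g^3 + 71*g^2 - 196*g + 144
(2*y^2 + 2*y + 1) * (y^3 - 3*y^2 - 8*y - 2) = 2*y^5 - 4*y^4 - 21*y^3 - 23*y^2 - 12*y - 2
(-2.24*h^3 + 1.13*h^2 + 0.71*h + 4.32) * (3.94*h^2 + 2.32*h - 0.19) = -8.8256*h^5 - 0.744600000000001*h^4 + 5.8446*h^3 + 18.4533*h^2 + 9.8875*h - 0.8208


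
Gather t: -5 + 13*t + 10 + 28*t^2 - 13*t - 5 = 28*t^2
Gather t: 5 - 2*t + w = -2*t + w + 5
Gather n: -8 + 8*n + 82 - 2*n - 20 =6*n + 54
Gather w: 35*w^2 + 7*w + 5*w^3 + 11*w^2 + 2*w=5*w^3 + 46*w^2 + 9*w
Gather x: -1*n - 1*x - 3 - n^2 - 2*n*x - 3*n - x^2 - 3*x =-n^2 - 4*n - x^2 + x*(-2*n - 4) - 3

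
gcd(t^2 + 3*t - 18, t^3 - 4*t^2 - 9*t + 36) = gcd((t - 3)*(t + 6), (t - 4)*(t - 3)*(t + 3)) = t - 3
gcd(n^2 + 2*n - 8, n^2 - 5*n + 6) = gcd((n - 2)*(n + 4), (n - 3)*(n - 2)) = n - 2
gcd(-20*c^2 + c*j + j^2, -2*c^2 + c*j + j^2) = 1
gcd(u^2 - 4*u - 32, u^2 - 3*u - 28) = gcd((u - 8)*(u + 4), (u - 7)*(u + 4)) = u + 4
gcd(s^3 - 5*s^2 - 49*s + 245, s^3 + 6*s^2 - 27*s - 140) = s^2 + 2*s - 35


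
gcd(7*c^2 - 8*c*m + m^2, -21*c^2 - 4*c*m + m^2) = 7*c - m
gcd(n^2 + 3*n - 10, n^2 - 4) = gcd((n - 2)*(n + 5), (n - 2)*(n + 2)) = n - 2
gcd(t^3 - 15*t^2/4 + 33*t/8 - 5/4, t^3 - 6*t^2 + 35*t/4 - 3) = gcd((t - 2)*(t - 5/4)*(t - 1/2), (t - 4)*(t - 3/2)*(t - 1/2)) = t - 1/2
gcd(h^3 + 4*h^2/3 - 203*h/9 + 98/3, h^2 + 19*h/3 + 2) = h + 6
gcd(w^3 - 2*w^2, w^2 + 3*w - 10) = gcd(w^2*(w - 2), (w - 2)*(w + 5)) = w - 2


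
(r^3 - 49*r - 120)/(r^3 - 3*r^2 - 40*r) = (r + 3)/r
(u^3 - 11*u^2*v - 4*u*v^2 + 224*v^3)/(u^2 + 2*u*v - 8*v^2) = (u^2 - 15*u*v + 56*v^2)/(u - 2*v)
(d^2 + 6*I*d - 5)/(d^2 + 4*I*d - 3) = (d + 5*I)/(d + 3*I)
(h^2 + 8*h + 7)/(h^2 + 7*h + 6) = (h + 7)/(h + 6)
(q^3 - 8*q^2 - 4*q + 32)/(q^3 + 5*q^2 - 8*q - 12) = (q^2 - 6*q - 16)/(q^2 + 7*q + 6)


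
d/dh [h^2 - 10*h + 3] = 2*h - 10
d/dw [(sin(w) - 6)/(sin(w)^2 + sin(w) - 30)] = (12*sin(w) + cos(w)^2 - 25)*cos(w)/(sin(w)^2 + sin(w) - 30)^2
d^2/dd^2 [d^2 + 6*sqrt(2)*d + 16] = 2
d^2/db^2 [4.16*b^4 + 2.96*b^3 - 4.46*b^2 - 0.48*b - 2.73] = 49.92*b^2 + 17.76*b - 8.92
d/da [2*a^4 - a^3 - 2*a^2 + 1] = a*(8*a^2 - 3*a - 4)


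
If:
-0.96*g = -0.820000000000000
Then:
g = 0.85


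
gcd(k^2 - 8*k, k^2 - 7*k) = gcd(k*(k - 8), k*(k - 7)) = k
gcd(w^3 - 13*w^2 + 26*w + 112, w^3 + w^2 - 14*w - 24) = w + 2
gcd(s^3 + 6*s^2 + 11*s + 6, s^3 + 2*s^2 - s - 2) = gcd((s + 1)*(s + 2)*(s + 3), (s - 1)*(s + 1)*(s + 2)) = s^2 + 3*s + 2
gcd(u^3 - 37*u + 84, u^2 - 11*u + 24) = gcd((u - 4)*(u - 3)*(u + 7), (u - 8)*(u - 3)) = u - 3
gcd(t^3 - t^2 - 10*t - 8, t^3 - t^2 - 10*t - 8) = t^3 - t^2 - 10*t - 8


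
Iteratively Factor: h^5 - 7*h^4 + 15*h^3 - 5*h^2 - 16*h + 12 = (h - 2)*(h^4 - 5*h^3 + 5*h^2 + 5*h - 6) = (h - 3)*(h - 2)*(h^3 - 2*h^2 - h + 2) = (h - 3)*(h - 2)^2*(h^2 - 1) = (h - 3)*(h - 2)^2*(h - 1)*(h + 1)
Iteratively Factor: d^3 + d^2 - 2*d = (d - 1)*(d^2 + 2*d) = d*(d - 1)*(d + 2)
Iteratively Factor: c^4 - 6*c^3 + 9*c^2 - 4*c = (c - 1)*(c^3 - 5*c^2 + 4*c) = (c - 4)*(c - 1)*(c^2 - c) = c*(c - 4)*(c - 1)*(c - 1)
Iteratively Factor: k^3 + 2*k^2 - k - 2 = (k - 1)*(k^2 + 3*k + 2) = (k - 1)*(k + 1)*(k + 2)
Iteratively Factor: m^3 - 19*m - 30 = (m + 2)*(m^2 - 2*m - 15) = (m - 5)*(m + 2)*(m + 3)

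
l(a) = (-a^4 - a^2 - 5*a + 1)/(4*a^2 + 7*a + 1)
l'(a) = (-8*a - 7)*(-a^4 - a^2 - 5*a + 1)/(4*a^2 + 7*a + 1)^2 + (-4*a^3 - 2*a - 5)/(4*a^2 + 7*a + 1)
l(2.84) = -1.62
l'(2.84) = -1.02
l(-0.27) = -3.80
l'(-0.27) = -23.38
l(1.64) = -0.74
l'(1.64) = -0.48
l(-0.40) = -2.43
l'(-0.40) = -4.55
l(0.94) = -0.48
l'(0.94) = -0.29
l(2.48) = -1.29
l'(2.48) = -0.85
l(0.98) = -0.49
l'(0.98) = -0.29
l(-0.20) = -8.16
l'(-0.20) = -164.57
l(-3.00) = -4.62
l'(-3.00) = 1.90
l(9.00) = -17.23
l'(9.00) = -4.07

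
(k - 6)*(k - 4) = k^2 - 10*k + 24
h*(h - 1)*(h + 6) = h^3 + 5*h^2 - 6*h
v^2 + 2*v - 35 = (v - 5)*(v + 7)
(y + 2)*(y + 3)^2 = y^3 + 8*y^2 + 21*y + 18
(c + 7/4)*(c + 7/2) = c^2 + 21*c/4 + 49/8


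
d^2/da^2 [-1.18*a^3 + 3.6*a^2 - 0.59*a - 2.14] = 7.2 - 7.08*a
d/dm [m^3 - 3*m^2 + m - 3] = 3*m^2 - 6*m + 1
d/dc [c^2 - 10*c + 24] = 2*c - 10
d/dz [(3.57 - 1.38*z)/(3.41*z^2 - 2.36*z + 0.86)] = (4.7058*z^2 - 24.3474*z + 7.2384)/(11.6281*z^4 - 16.0952*z^3 + 11.4348*z^2 - 4.0592*z + 0.7396)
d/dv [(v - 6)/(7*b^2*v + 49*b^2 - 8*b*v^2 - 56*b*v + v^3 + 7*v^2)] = (7*b^2*v + 49*b^2 - 8*b*v^2 - 56*b*v + v^3 + 7*v^2 - (v - 6)*(7*b^2 - 16*b*v - 56*b + 3*v^2 + 14*v))/(7*b^2*v + 49*b^2 - 8*b*v^2 - 56*b*v + v^3 + 7*v^2)^2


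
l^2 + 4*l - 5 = (l - 1)*(l + 5)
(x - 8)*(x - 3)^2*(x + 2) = x^4 - 12*x^3 + 29*x^2 + 42*x - 144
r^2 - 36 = (r - 6)*(r + 6)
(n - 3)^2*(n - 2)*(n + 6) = n^4 - 2*n^3 - 27*n^2 + 108*n - 108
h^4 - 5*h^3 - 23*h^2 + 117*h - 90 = (h - 6)*(h - 3)*(h - 1)*(h + 5)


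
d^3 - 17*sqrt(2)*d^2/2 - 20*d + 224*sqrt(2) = (d - 8*sqrt(2))*(d - 4*sqrt(2))*(d + 7*sqrt(2)/2)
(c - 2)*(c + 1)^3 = c^4 + c^3 - 3*c^2 - 5*c - 2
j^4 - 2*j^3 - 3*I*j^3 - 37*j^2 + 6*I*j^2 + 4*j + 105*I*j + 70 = (j - 7)*(j + 5)*(j - 2*I)*(j - I)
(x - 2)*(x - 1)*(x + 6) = x^3 + 3*x^2 - 16*x + 12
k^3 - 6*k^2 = k^2*(k - 6)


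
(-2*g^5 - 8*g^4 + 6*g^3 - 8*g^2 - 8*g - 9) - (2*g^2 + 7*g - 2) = -2*g^5 - 8*g^4 + 6*g^3 - 10*g^2 - 15*g - 7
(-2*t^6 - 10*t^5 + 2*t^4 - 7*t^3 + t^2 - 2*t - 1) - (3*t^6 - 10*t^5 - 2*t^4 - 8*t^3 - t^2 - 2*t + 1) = -5*t^6 + 4*t^4 + t^3 + 2*t^2 - 2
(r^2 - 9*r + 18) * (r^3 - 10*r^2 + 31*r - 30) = r^5 - 19*r^4 + 139*r^3 - 489*r^2 + 828*r - 540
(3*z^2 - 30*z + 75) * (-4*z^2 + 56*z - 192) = -12*z^4 + 288*z^3 - 2556*z^2 + 9960*z - 14400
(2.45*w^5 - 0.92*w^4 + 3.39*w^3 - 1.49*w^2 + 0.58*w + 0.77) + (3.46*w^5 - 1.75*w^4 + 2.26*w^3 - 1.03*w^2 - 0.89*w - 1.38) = 5.91*w^5 - 2.67*w^4 + 5.65*w^3 - 2.52*w^2 - 0.31*w - 0.61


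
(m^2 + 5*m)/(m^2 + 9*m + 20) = m/(m + 4)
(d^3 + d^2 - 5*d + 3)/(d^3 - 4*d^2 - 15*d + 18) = (d - 1)/(d - 6)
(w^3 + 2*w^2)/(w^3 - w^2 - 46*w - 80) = w^2/(w^2 - 3*w - 40)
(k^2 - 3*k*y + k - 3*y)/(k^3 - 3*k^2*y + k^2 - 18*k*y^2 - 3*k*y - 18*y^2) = (-k + 3*y)/(-k^2 + 3*k*y + 18*y^2)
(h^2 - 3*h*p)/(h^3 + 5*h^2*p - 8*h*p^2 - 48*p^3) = h/(h^2 + 8*h*p + 16*p^2)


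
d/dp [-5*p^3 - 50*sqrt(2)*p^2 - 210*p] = -15*p^2 - 100*sqrt(2)*p - 210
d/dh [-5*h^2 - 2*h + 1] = -10*h - 2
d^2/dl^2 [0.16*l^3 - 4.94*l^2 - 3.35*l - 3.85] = 0.96*l - 9.88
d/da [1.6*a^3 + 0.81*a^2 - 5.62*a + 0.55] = 4.8*a^2 + 1.62*a - 5.62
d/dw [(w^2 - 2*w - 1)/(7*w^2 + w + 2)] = 3*(5*w^2 + 6*w - 1)/(49*w^4 + 14*w^3 + 29*w^2 + 4*w + 4)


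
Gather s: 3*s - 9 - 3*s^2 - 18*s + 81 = -3*s^2 - 15*s + 72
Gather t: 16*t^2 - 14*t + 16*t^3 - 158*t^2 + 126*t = 16*t^3 - 142*t^2 + 112*t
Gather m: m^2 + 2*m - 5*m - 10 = m^2 - 3*m - 10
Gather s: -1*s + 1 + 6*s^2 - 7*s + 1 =6*s^2 - 8*s + 2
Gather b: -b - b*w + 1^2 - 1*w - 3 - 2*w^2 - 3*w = b*(-w - 1) - 2*w^2 - 4*w - 2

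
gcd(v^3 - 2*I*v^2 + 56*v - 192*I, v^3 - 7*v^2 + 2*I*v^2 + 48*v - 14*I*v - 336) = v^2 + 2*I*v + 48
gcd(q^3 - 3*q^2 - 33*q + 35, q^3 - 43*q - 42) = q - 7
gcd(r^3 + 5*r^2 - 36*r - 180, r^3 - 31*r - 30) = r^2 - r - 30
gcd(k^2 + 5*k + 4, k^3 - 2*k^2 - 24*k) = k + 4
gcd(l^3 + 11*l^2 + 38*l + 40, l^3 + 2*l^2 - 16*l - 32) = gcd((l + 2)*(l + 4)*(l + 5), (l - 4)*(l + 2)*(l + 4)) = l^2 + 6*l + 8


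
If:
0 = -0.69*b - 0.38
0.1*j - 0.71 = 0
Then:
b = -0.55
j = 7.10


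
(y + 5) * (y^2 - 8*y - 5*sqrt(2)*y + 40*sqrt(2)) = y^3 - 5*sqrt(2)*y^2 - 3*y^2 - 40*y + 15*sqrt(2)*y + 200*sqrt(2)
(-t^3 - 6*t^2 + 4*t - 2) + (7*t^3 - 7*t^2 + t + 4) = 6*t^3 - 13*t^2 + 5*t + 2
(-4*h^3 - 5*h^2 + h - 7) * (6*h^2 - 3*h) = -24*h^5 - 18*h^4 + 21*h^3 - 45*h^2 + 21*h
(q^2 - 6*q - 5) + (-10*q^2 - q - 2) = -9*q^2 - 7*q - 7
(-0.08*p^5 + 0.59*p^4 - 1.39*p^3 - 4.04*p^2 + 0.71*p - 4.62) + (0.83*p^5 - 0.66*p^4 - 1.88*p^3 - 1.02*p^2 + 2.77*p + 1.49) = 0.75*p^5 - 0.0700000000000001*p^4 - 3.27*p^3 - 5.06*p^2 + 3.48*p - 3.13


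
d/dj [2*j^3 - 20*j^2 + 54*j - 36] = 6*j^2 - 40*j + 54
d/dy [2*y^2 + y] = 4*y + 1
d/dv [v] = 1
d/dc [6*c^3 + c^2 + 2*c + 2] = 18*c^2 + 2*c + 2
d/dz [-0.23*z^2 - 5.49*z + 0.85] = -0.46*z - 5.49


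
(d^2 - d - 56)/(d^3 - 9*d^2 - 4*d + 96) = (d + 7)/(d^2 - d - 12)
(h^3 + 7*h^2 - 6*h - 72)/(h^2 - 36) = (h^2 + h - 12)/(h - 6)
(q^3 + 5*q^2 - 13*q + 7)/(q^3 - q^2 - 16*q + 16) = (q^2 + 6*q - 7)/(q^2 - 16)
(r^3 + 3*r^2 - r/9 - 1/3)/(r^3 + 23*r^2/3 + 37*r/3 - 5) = (r + 1/3)/(r + 5)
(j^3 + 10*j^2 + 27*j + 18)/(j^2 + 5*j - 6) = (j^2 + 4*j + 3)/(j - 1)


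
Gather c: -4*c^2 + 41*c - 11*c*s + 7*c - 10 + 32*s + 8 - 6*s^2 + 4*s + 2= -4*c^2 + c*(48 - 11*s) - 6*s^2 + 36*s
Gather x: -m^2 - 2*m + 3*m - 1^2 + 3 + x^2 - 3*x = -m^2 + m + x^2 - 3*x + 2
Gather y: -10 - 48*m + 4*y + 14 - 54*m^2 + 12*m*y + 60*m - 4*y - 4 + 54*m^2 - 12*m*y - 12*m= 0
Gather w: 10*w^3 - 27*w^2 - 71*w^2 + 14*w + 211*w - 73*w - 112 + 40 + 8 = 10*w^3 - 98*w^2 + 152*w - 64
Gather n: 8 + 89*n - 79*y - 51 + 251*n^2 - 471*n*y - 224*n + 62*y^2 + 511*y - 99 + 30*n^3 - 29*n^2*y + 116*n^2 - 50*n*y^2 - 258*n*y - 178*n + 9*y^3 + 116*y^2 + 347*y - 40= 30*n^3 + n^2*(367 - 29*y) + n*(-50*y^2 - 729*y - 313) + 9*y^3 + 178*y^2 + 779*y - 182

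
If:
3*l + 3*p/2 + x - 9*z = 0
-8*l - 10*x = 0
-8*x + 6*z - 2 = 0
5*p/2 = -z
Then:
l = 80/311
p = -22/933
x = -64/311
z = 55/933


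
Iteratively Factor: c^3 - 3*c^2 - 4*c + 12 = (c - 2)*(c^2 - c - 6) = (c - 3)*(c - 2)*(c + 2)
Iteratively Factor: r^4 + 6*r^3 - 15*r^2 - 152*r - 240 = (r + 4)*(r^3 + 2*r^2 - 23*r - 60) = (r + 4)^2*(r^2 - 2*r - 15) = (r - 5)*(r + 4)^2*(r + 3)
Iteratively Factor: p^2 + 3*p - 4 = (p + 4)*(p - 1)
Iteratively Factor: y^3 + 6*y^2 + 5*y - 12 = (y + 3)*(y^2 + 3*y - 4) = (y - 1)*(y + 3)*(y + 4)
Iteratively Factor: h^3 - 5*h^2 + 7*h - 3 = (h - 3)*(h^2 - 2*h + 1) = (h - 3)*(h - 1)*(h - 1)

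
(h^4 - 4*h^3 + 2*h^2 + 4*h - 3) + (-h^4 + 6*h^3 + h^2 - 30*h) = 2*h^3 + 3*h^2 - 26*h - 3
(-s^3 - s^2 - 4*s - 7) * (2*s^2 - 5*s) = -2*s^5 + 3*s^4 - 3*s^3 + 6*s^2 + 35*s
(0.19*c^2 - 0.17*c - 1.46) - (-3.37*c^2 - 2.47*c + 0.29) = 3.56*c^2 + 2.3*c - 1.75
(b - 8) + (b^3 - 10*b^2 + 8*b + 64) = b^3 - 10*b^2 + 9*b + 56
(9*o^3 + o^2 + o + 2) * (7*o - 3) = 63*o^4 - 20*o^3 + 4*o^2 + 11*o - 6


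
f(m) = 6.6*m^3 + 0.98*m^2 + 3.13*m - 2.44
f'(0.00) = 3.13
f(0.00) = -2.44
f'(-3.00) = 175.45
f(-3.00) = -181.21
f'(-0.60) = 9.08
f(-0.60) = -5.39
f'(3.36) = 233.25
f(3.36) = 269.50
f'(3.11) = 200.73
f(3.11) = 215.30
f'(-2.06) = 83.12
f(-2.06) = -62.43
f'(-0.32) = 4.53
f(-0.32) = -3.56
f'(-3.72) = 269.84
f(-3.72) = -340.28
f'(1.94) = 81.45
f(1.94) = 55.51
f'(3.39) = 237.32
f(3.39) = 276.56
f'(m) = 19.8*m^2 + 1.96*m + 3.13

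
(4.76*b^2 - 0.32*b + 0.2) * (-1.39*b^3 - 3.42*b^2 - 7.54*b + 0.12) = -6.6164*b^5 - 15.8344*b^4 - 35.074*b^3 + 2.3*b^2 - 1.5464*b + 0.024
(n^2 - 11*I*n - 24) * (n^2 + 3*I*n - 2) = n^4 - 8*I*n^3 + 7*n^2 - 50*I*n + 48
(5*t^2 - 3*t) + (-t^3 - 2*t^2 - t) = -t^3 + 3*t^2 - 4*t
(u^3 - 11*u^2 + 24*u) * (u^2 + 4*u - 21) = u^5 - 7*u^4 - 41*u^3 + 327*u^2 - 504*u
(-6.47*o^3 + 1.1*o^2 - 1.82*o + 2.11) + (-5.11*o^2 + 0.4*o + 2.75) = -6.47*o^3 - 4.01*o^2 - 1.42*o + 4.86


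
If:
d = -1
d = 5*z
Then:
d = -1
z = -1/5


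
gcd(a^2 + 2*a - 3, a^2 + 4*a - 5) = a - 1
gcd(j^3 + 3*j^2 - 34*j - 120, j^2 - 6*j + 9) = 1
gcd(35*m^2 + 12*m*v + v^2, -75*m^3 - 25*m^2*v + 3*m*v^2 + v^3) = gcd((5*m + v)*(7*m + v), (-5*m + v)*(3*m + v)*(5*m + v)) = 5*m + v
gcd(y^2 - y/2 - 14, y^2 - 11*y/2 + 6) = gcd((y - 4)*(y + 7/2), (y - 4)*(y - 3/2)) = y - 4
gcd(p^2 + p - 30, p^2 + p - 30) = p^2 + p - 30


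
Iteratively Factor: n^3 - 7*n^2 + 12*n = (n - 3)*(n^2 - 4*n) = (n - 4)*(n - 3)*(n)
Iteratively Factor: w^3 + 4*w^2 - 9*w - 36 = (w + 3)*(w^2 + w - 12) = (w + 3)*(w + 4)*(w - 3)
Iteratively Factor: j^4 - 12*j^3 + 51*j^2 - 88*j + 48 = (j - 4)*(j^3 - 8*j^2 + 19*j - 12) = (j - 4)*(j - 3)*(j^2 - 5*j + 4) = (j - 4)*(j - 3)*(j - 1)*(j - 4)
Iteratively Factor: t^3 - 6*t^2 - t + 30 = (t - 3)*(t^2 - 3*t - 10) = (t - 3)*(t + 2)*(t - 5)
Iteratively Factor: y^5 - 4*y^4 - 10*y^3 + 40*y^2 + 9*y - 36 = (y + 3)*(y^4 - 7*y^3 + 11*y^2 + 7*y - 12) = (y - 1)*(y + 3)*(y^3 - 6*y^2 + 5*y + 12) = (y - 3)*(y - 1)*(y + 3)*(y^2 - 3*y - 4) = (y - 3)*(y - 1)*(y + 1)*(y + 3)*(y - 4)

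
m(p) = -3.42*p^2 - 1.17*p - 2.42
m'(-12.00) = 80.91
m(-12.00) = -480.86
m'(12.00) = -83.25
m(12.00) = -508.94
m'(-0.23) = 0.40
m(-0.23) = -2.33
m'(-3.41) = 22.15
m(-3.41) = -38.20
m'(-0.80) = 4.30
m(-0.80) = -3.67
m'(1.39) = -10.68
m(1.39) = -10.65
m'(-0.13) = -0.28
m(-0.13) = -2.33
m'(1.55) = -11.77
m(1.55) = -12.45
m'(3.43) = -24.63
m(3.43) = -46.67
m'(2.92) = -21.14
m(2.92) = -35.00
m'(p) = -6.84*p - 1.17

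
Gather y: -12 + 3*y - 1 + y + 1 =4*y - 12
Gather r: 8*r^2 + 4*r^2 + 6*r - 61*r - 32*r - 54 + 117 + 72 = 12*r^2 - 87*r + 135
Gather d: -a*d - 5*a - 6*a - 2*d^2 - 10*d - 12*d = -11*a - 2*d^2 + d*(-a - 22)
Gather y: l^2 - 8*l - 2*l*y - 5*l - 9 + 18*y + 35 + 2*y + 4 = l^2 - 13*l + y*(20 - 2*l) + 30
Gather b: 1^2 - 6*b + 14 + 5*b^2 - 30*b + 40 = 5*b^2 - 36*b + 55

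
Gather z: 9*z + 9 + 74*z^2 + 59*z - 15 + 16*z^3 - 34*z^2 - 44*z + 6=16*z^3 + 40*z^2 + 24*z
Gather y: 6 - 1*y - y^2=-y^2 - y + 6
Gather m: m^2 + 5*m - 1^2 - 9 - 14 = m^2 + 5*m - 24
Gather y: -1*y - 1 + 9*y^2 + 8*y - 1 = 9*y^2 + 7*y - 2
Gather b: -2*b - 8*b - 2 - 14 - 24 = -10*b - 40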